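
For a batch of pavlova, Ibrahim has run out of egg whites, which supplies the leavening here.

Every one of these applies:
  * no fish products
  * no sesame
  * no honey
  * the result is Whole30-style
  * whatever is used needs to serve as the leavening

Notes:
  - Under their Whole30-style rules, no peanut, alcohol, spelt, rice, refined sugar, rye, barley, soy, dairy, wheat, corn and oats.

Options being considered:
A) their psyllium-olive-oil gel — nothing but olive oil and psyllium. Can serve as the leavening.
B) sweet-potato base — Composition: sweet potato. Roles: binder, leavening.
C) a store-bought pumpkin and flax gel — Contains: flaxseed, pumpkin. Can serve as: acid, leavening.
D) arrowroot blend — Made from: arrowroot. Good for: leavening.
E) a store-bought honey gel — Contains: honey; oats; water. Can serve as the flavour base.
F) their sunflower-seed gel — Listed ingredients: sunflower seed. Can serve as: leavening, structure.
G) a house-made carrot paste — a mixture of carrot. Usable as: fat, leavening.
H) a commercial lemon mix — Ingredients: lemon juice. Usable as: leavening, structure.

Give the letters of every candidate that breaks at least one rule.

A: works as a leavening, Whole30-style, no honey — OK
B: nothing on the exclusion list — OK
C: Whole30-style, no sesame — keep
D: only arrowroot; none excluded — OK
E: not usable as a leavening; has oats, so not Whole30-style (and 1 more) — out
F: only sunflower seed; none excluded — OK
G: all constraints satisfied — valid
H: every rule checks out — valid

E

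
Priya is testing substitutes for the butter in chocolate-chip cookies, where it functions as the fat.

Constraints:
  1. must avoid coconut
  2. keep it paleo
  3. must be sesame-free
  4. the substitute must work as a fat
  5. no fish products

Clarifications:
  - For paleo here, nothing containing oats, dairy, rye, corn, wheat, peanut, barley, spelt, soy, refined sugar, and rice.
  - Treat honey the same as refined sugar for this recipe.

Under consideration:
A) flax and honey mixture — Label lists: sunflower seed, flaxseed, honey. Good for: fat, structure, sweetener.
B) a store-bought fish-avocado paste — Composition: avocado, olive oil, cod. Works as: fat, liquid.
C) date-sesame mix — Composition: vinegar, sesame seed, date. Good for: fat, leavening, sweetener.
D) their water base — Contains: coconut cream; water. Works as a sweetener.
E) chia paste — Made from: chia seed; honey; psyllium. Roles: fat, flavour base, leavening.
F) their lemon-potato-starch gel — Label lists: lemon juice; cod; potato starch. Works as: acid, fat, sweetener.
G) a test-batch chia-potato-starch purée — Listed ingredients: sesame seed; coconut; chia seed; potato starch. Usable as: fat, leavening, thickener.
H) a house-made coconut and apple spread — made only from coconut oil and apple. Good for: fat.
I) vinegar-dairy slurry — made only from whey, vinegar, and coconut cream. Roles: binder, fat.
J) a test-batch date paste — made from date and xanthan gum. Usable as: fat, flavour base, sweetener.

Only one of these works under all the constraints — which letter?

J

A: has honey, so not paleo — reject
B: has cod, so not fish-free — reject
C: has sesame seed, so not sesame-free — reject
D: not usable as a fat; has coconut cream, so not coconut-free — no
E: has honey, so not paleo — reject
F: has cod, so not fish-free — reject
G: has sesame seed, so not sesame-free; has coconut, so not coconut-free — out
H: has coconut oil, so not coconut-free — out
I: has whey, so not paleo; has coconut cream, so not coconut-free — no
J: works as a fat, no coconut, no sesame — keep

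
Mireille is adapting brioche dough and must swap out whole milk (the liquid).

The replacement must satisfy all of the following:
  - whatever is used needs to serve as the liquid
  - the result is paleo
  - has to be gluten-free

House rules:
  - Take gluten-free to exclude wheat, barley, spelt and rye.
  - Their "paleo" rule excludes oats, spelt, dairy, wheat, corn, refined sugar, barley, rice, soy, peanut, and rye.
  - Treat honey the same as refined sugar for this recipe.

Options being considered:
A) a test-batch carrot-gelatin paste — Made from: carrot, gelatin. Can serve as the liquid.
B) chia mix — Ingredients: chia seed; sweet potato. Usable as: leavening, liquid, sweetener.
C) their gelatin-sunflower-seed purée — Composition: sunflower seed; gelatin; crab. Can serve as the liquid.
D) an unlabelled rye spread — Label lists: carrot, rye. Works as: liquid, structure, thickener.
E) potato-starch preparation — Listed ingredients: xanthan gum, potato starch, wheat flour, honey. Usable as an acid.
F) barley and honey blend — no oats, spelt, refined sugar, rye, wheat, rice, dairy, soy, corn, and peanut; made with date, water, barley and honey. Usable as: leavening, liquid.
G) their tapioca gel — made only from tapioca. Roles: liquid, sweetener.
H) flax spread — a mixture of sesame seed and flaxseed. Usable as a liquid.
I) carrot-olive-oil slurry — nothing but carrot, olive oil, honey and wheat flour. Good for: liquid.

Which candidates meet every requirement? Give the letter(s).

A: only gelatin and carrot; none excluded — keep
B: works as a liquid, gluten-free, paleo — keep
C: gluten-free, paleo — OK
D: has rye, so not gluten-free; has rye, so not paleo — no
E: not usable as a liquid; has wheat flour, so not gluten-free (and 1 more) — reject
F: has barley, so not gluten-free; has barley, so not paleo — no
G: works as a liquid, gluten-free, paleo — valid
H: only sesame seed and flaxseed; none excluded — OK
I: has wheat flour, so not gluten-free; has honey, so not paleo — out

A, B, C, G, H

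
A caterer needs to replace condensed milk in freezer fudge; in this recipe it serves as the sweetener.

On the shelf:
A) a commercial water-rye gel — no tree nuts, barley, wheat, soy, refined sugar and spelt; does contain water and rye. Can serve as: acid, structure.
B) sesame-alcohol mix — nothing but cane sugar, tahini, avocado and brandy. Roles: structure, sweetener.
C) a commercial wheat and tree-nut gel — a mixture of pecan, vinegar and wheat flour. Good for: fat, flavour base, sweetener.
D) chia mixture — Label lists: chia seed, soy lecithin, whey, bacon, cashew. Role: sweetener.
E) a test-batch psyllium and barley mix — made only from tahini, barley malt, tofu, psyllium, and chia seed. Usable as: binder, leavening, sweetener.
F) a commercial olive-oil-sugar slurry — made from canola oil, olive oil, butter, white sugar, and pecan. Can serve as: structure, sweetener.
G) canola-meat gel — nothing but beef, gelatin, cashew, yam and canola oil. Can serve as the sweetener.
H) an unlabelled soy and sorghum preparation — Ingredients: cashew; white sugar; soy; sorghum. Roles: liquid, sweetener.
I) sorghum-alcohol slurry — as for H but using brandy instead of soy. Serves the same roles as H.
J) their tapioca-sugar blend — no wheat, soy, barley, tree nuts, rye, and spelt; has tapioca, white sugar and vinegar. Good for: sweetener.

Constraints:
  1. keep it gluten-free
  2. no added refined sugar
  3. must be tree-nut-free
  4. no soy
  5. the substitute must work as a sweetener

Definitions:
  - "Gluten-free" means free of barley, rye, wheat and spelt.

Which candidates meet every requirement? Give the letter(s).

A: not usable as a sweetener; has rye, so not gluten-free — out
B: has cane sugar, so not no-added-sugar — reject
C: has wheat flour, so not gluten-free; has pecan, so not tree-nut-free — no
D: has cashew, so not tree-nut-free; has soy lecithin, so not soy-free — out
E: has barley malt, so not gluten-free; has tofu, so not soy-free — out
F: has white sugar, so not no-added-sugar; has pecan, so not tree-nut-free — no
G: has cashew, so not tree-nut-free — reject
H: has white sugar, so not no-added-sugar; has cashew, so not tree-nut-free (and 1 more) — reject
I: has white sugar, so not no-added-sugar; has cashew, so not tree-nut-free — out
J: has white sugar, so not no-added-sugar — reject

none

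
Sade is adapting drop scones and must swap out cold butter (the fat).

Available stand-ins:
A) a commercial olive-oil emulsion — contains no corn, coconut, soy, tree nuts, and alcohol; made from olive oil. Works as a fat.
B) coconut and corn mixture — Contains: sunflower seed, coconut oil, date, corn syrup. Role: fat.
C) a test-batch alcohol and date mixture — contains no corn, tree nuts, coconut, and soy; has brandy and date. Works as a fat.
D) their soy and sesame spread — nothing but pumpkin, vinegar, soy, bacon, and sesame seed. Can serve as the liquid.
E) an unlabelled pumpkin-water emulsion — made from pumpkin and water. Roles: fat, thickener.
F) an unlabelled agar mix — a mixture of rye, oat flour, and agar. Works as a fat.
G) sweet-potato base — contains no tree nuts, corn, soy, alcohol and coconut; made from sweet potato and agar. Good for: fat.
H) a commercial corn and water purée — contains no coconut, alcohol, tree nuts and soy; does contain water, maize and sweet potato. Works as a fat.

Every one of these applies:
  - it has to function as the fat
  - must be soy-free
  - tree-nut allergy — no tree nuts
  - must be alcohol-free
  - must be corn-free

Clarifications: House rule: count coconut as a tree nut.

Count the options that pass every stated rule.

A: works as a fat, no alcohol, no soy — keep
B: has coconut oil, so not tree-nut-free; has corn syrup, so not corn-free — out
C: has brandy, so not alcohol-free — no
D: not usable as a fat; has soy, so not soy-free — out
E: only pumpkin and water; none excluded — OK
F: works as a fat, no corn, no alcohol — OK
G: no corn, no soy — keep
H: has maize, so not corn-free — no

4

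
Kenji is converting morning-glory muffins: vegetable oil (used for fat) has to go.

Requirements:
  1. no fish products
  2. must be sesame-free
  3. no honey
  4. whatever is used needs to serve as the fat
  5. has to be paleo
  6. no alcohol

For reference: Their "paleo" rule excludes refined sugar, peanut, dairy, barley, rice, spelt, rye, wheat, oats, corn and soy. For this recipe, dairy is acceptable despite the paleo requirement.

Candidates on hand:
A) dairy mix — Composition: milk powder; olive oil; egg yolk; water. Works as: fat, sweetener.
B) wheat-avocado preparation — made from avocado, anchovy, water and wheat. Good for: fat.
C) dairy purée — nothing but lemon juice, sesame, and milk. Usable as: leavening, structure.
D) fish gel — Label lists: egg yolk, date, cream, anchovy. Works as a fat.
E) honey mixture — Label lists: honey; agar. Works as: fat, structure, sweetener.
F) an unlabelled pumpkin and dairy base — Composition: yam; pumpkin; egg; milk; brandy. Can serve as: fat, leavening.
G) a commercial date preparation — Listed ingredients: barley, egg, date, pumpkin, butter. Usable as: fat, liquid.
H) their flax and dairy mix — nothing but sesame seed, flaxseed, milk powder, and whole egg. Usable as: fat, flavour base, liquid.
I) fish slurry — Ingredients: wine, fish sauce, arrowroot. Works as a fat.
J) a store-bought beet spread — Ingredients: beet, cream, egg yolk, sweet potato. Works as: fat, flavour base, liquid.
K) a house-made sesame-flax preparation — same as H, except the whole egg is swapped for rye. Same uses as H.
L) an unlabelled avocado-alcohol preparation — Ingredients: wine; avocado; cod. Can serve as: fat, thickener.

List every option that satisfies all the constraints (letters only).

A: dairy is permitted under the paleo carve-out; nothing else excluded — OK
B: has wheat, so not paleo; has anchovy, so not fish-free — no
C: not usable as a fat; has sesame, so not sesame-free — reject
D: has anchovy, so not fish-free — reject
E: has honey, so not honey-free — reject
F: has brandy, so not alcohol-free — reject
G: has barley, so not paleo — reject
H: has sesame seed, so not sesame-free — out
I: has fish sauce, so not fish-free; has wine, so not alcohol-free — reject
J: dairy is permitted under the paleo carve-out; nothing else excluded — OK
K: has rye, so not paleo; has sesame seed, so not sesame-free — no
L: has cod, so not fish-free; has wine, so not alcohol-free — out

A, J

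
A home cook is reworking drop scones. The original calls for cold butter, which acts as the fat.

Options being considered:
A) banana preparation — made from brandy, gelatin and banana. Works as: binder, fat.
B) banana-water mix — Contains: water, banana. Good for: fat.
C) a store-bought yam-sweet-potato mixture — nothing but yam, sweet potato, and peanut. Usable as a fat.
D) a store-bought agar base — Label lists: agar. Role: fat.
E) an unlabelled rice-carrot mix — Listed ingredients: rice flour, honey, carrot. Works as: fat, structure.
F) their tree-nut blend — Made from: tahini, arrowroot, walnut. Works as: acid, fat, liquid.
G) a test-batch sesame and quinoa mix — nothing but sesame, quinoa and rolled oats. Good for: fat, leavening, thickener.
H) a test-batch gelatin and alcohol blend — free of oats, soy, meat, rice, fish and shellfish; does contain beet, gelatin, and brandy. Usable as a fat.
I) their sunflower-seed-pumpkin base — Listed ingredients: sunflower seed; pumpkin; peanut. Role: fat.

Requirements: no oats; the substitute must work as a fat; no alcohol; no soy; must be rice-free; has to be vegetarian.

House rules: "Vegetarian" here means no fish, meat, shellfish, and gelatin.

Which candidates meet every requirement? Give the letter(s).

B, C, D, F, I

A: has gelatin, so not vegetarian; has brandy, so not alcohol-free — reject
B: only banana and water; none excluded — valid
C: no oats, no rice — keep
D: nothing on the exclusion list — valid
E: has rice flour, so not rice-free — out
F: every rule checks out — valid
G: has rolled oats, so not oat-free — out
H: has gelatin, so not vegetarian; has brandy, so not alcohol-free — reject
I: works as a fat, vegetarian, no rice — keep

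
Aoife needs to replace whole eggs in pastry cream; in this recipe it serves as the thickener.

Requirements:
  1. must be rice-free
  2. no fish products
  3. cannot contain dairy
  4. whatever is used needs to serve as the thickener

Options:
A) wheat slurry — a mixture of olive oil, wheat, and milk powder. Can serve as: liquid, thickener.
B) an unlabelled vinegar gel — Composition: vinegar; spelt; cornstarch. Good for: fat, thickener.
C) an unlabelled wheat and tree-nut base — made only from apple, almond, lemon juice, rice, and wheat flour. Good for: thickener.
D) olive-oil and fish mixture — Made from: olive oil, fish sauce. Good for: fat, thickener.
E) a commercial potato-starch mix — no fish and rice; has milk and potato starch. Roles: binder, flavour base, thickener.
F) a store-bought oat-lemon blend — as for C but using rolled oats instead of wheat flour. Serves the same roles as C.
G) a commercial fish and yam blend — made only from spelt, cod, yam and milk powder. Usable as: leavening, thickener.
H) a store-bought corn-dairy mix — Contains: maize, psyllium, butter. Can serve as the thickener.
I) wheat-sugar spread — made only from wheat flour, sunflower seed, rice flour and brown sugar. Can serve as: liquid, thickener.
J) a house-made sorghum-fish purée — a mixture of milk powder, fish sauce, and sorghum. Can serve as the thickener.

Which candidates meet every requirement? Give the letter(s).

B

A: has milk powder, so not dairy-free — no
B: every rule checks out — valid
C: has rice, so not rice-free — reject
D: has fish sauce, so not fish-free — out
E: has milk, so not dairy-free — no
F: has rice, so not rice-free — reject
G: has milk powder, so not dairy-free; has cod, so not fish-free — no
H: has butter, so not dairy-free — no
I: has rice flour, so not rice-free — reject
J: has milk powder, so not dairy-free; has fish sauce, so not fish-free — no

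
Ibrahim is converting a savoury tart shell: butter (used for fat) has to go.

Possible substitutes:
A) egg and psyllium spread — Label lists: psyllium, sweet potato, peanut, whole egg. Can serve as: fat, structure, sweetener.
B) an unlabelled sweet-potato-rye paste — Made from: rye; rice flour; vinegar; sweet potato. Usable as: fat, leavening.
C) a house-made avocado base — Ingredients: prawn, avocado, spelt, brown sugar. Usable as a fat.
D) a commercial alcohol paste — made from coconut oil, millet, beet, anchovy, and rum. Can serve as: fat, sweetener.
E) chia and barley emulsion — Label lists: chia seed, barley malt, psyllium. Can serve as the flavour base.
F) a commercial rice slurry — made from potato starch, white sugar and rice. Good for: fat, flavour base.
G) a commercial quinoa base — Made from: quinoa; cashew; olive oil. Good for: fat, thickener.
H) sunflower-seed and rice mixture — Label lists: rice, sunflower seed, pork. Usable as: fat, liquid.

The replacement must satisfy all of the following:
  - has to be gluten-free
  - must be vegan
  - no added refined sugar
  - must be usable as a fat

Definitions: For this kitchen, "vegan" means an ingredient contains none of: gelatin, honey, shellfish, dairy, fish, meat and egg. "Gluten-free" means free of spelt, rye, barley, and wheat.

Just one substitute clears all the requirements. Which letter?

G

A: has whole egg, so not vegan — reject
B: has rye, so not gluten-free — no
C: has prawn, so not vegan; has spelt, so not gluten-free (and 1 more) — out
D: has anchovy, so not vegan — no
E: not usable as a fat; has barley malt, so not gluten-free — reject
F: has white sugar, so not no-added-sugar — no
G: only cashew, quinoa and olive oil; none excluded — OK
H: has pork, so not vegan — reject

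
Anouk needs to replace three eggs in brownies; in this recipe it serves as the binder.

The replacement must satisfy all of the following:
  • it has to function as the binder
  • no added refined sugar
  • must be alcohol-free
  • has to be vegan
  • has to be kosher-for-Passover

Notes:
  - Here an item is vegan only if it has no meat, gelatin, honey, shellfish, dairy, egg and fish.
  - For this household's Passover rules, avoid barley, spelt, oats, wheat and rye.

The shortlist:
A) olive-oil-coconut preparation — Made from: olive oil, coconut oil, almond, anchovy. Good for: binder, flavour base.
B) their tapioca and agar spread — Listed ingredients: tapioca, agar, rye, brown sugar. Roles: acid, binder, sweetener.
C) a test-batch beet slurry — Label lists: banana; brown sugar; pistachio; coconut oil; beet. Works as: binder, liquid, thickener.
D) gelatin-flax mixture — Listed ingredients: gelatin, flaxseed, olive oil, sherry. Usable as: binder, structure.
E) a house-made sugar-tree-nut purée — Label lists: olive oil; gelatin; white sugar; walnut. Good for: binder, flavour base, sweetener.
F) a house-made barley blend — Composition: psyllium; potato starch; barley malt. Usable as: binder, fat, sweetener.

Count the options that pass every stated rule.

A: has anchovy, so not vegan — out
B: has rye, so not kosher-for-Passover; has brown sugar, so not no-added-sugar — out
C: has brown sugar, so not no-added-sugar — reject
D: has gelatin, so not vegan; has sherry, so not alcohol-free — no
E: has gelatin, so not vegan; has white sugar, so not no-added-sugar — reject
F: has barley malt, so not kosher-for-Passover — out

0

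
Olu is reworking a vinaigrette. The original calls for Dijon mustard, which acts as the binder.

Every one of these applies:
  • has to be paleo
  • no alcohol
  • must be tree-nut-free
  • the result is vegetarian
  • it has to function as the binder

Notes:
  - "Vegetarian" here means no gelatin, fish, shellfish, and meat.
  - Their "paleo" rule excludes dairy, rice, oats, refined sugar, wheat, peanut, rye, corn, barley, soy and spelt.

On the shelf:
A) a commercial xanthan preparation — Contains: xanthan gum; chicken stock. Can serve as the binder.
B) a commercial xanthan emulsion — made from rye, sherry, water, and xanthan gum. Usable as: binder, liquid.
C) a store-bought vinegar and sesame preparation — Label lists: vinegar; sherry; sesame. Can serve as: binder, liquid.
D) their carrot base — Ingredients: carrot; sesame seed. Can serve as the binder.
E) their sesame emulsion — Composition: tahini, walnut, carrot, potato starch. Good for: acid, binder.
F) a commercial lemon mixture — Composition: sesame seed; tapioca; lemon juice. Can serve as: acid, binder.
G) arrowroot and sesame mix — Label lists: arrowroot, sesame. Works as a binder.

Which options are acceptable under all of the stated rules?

D, F, G

A: has chicken stock, so not vegetarian — out
B: has rye, so not paleo; has sherry, so not alcohol-free — no
C: has sherry, so not alcohol-free — out
D: only sesame seed and carrot; none excluded — keep
E: has walnut, so not tree-nut-free — reject
F: works as a binder, vegetarian, no alcohol — keep
G: nothing on the exclusion list — valid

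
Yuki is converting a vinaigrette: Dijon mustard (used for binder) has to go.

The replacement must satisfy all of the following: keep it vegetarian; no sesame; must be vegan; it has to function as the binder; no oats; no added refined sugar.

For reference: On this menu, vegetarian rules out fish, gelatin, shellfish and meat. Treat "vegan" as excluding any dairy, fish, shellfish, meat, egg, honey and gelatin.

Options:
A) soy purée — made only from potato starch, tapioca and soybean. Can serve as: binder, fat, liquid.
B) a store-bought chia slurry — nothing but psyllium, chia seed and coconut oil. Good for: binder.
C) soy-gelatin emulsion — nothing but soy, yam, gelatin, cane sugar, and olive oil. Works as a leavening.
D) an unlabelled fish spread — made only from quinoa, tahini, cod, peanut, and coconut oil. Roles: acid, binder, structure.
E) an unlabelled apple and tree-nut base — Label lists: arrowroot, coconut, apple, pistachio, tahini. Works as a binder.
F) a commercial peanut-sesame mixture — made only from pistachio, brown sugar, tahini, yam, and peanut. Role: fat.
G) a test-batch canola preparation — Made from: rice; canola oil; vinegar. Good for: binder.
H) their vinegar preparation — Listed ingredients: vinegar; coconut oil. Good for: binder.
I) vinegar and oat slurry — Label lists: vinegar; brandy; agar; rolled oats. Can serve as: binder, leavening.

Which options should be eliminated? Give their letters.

A: no refined sugar, no sesame — OK
B: every rule checks out — valid
C: not usable as a binder; has gelatin, so not vegetarian (and 2 more) — reject
D: has cod, so not vegetarian; has cod, so not vegan (and 1 more) — reject
E: has tahini, so not sesame-free — out
F: not usable as a binder; has tahini, so not sesame-free (and 1 more) — reject
G: works as a binder, no sesame, vegan — OK
H: only coconut oil and vinegar; none excluded — valid
I: has rolled oats, so not oat-free — no

C, D, E, F, I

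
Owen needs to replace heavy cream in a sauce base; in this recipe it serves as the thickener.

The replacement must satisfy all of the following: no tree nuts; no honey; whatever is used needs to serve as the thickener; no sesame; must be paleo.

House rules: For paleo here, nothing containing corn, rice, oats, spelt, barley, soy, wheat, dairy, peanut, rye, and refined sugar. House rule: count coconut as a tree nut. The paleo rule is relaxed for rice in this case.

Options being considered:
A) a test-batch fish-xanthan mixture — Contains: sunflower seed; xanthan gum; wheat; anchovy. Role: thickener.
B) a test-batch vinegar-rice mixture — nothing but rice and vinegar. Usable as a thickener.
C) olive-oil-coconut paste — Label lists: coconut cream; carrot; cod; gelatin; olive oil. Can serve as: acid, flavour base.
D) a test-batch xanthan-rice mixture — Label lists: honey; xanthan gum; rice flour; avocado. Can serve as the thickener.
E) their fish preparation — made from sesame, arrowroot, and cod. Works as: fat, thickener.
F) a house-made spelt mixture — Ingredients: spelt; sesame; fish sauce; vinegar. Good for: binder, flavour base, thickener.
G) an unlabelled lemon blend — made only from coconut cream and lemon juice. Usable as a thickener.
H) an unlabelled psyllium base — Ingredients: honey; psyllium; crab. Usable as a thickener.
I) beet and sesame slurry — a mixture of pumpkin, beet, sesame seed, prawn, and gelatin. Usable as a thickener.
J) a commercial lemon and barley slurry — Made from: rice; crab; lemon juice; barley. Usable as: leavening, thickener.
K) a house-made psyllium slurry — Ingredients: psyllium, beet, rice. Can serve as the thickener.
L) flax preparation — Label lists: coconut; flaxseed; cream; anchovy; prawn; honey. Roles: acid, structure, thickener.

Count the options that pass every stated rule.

2

A: has wheat, so not paleo — out
B: rice is permitted under the paleo carve-out; nothing else excluded — keep
C: not usable as a thickener; has coconut cream, so not tree-nut-free — out
D: has honey, so not honey-free — reject
E: has sesame, so not sesame-free — out
F: has spelt, so not paleo; has sesame, so not sesame-free — reject
G: has coconut cream, so not tree-nut-free — reject
H: has honey, so not honey-free — reject
I: has sesame seed, so not sesame-free — no
J: has barley, so not paleo — reject
K: rice is permitted under the paleo carve-out; nothing else excluded — valid
L: has cream, so not paleo; has coconut, so not tree-nut-free (and 1 more) — reject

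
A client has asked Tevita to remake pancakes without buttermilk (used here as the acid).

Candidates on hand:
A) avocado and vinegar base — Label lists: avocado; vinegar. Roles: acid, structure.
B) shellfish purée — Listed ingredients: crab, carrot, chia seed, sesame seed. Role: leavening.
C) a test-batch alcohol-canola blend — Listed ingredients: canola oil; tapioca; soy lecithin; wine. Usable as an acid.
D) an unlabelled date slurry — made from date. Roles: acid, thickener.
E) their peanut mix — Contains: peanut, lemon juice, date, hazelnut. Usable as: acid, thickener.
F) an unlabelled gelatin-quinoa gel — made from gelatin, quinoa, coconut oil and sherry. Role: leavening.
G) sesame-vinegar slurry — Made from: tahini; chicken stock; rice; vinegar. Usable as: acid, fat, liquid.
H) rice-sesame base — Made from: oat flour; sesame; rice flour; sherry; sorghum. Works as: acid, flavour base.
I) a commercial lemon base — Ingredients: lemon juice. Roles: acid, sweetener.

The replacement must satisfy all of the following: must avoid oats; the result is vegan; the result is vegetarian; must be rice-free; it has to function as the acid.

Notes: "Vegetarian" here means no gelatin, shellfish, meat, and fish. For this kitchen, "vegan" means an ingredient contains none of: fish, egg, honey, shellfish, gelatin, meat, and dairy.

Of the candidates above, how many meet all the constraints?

A: only avocado and vinegar; none excluded — valid
B: not usable as an acid; has crab, so not vegetarian (and 1 more) — no
C: nothing on the exclusion list — OK
D: only date; none excluded — valid
E: peanut and hazelnut etc. — none of it excluded — OK
F: not usable as an acid; has gelatin, so not vegetarian (and 1 more) — out
G: has chicken stock, so not vegetarian; has chicken stock, so not vegan (and 1 more) — no
H: has rice flour, so not rice-free; has oat flour, so not oat-free — no
I: only lemon juice; none excluded — keep

5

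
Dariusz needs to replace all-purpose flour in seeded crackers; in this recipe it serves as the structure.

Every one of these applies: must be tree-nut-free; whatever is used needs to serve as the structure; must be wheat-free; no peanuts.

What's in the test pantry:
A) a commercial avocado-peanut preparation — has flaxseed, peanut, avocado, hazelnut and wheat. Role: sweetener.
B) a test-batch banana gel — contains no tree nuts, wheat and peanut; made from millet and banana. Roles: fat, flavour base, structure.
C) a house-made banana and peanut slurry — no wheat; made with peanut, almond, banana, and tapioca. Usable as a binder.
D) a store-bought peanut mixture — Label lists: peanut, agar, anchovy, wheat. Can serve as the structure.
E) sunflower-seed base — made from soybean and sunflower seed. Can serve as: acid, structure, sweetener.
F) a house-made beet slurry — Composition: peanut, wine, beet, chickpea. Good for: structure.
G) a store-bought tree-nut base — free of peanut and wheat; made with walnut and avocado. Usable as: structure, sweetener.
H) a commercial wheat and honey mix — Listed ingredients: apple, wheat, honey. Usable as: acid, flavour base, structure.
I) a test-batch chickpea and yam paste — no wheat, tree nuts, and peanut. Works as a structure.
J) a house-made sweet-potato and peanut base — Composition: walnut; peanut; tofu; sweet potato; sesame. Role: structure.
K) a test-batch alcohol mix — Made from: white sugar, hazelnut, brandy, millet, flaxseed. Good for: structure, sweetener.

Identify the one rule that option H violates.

usable as a structure: satisfied
peanut-free: satisfied
tree-nut-free: satisfied
wheat-free: has wheat — fails

wheat-free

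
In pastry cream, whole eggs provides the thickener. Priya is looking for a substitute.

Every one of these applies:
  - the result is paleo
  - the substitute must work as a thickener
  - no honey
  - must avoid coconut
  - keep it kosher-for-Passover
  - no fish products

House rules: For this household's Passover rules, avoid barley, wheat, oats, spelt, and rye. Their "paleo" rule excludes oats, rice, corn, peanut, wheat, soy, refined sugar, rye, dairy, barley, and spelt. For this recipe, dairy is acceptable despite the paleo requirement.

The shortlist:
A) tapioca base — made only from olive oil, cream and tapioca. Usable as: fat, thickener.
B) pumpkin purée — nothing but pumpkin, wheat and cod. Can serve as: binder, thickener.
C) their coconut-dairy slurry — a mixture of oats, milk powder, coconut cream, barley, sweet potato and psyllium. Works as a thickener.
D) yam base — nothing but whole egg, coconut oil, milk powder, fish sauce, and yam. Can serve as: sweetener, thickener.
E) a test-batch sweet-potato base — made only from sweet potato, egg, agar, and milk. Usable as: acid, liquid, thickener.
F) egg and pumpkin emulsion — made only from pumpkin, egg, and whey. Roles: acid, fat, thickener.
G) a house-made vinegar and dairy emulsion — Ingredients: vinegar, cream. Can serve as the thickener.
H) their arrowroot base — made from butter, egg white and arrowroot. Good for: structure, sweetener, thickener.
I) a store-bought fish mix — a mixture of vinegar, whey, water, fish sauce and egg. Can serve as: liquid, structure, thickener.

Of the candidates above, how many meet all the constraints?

5

A: dairy is permitted under the paleo carve-out; nothing else excluded — valid
B: has wheat, so not kosher-for-Passover; has wheat, so not paleo (and 1 more) — reject
C: has barley, so not kosher-for-Passover; has barley, so not paleo (and 1 more) — reject
D: has coconut oil, so not coconut-free; has fish sauce, so not fish-free — no
E: dairy is permitted under the paleo carve-out; nothing else excluded — OK
F: dairy is permitted under the paleo carve-out; nothing else excluded — OK
G: dairy is permitted under the paleo carve-out; nothing else excluded — valid
H: dairy is permitted under the paleo carve-out; nothing else excluded — keep
I: has fish sauce, so not fish-free — reject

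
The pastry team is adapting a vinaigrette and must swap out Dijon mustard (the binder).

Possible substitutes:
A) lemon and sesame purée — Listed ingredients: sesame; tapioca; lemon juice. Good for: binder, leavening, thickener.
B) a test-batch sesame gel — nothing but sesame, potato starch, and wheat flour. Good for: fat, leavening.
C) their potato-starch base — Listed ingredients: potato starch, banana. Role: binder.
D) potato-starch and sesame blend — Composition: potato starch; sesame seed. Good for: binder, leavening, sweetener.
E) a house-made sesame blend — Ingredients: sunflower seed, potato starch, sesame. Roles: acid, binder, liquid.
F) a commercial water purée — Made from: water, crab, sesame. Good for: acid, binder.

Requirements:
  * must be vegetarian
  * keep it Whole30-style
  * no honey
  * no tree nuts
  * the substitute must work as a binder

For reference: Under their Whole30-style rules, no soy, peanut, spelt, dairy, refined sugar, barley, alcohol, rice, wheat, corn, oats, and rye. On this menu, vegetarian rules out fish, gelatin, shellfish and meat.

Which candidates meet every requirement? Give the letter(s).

A: nothing on the exclusion list — keep
B: not usable as a binder; has wheat flour, so not Whole30-style — no
C: works as a binder, vegetarian, no honey — keep
D: every rule checks out — valid
E: only sesame, potato starch, and sunflower seed; none excluded — valid
F: has crab, so not vegetarian — reject

A, C, D, E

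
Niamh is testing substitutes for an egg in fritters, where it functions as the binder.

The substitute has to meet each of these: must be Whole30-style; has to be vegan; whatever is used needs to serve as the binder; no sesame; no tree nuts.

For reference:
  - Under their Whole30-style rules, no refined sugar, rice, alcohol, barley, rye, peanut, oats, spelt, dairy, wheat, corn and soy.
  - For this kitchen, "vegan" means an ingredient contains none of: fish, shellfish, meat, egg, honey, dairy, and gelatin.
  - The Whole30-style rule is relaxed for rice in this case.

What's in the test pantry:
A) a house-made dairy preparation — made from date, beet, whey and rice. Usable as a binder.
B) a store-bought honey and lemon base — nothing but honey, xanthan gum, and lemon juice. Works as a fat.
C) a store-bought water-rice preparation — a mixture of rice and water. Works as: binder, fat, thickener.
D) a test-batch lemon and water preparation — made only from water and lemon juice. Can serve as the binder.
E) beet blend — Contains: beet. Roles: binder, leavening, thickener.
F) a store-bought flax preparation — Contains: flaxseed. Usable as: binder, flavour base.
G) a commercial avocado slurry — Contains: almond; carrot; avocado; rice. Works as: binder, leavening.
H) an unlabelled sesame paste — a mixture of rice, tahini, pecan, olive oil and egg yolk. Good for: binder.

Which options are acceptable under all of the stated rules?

A: has whey, so not Whole30-style; has whey, so not vegan — reject
B: not usable as a binder; has honey, so not vegan — reject
C: rice is permitted under the Whole30-style carve-out; nothing else excluded — OK
D: no sesame, Whole30-style — keep
E: works as a binder, vegan, no sesame — keep
F: works as a binder, no tree nuts, vegan — keep
G: has almond, so not tree-nut-free — out
H: has egg yolk, so not vegan; has pecan, so not tree-nut-free (and 1 more) — no

C, D, E, F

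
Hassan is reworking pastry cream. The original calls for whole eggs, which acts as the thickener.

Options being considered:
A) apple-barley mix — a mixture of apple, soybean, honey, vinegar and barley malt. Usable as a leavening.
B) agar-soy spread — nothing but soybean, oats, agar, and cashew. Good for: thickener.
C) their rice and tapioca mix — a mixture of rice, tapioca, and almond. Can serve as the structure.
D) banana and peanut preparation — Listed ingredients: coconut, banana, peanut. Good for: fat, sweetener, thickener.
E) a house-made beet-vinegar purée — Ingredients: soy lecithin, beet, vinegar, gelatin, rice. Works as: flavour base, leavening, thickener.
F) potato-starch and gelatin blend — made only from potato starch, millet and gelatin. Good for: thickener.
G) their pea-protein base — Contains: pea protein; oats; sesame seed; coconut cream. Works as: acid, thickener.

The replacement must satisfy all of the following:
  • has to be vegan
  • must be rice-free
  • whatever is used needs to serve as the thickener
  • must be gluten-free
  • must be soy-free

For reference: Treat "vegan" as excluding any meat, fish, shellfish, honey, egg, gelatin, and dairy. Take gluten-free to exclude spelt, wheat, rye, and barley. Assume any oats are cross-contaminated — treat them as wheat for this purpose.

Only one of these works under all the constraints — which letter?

D

A: not usable as a thickener; has honey, so not vegan (and 2 more) — no
B: has oats, so not gluten-free; has soybean, so not soy-free — no
C: not usable as a thickener; has rice, so not rice-free — no
D: gluten-free, no rice — keep
E: has gelatin, so not vegan; has rice, so not rice-free (and 1 more) — reject
F: has gelatin, so not vegan — no
G: has oats, so not gluten-free — out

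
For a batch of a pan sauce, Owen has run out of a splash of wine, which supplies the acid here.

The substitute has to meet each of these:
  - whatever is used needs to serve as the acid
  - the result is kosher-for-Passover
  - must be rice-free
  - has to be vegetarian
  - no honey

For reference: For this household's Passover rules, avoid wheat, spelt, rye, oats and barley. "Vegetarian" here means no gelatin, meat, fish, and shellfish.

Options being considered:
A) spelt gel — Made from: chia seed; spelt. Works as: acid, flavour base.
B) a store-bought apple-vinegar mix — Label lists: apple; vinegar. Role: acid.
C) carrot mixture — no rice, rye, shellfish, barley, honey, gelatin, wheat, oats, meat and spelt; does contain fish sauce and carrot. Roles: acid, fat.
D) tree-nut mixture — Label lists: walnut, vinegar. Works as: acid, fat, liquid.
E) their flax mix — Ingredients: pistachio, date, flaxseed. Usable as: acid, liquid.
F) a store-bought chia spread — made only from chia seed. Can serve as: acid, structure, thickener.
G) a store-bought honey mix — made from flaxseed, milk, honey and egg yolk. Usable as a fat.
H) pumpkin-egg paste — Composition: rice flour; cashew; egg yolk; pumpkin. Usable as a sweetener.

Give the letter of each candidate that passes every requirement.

A: has spelt, so not kosher-for-Passover — reject
B: nothing on the exclusion list — keep
C: has fish sauce, so not vegetarian — out
D: vegetarian, no rice — keep
E: no honey, vegetarian — valid
F: every rule checks out — OK
G: not usable as an acid; has honey, so not honey-free — out
H: not usable as an acid; has rice flour, so not rice-free — reject

B, D, E, F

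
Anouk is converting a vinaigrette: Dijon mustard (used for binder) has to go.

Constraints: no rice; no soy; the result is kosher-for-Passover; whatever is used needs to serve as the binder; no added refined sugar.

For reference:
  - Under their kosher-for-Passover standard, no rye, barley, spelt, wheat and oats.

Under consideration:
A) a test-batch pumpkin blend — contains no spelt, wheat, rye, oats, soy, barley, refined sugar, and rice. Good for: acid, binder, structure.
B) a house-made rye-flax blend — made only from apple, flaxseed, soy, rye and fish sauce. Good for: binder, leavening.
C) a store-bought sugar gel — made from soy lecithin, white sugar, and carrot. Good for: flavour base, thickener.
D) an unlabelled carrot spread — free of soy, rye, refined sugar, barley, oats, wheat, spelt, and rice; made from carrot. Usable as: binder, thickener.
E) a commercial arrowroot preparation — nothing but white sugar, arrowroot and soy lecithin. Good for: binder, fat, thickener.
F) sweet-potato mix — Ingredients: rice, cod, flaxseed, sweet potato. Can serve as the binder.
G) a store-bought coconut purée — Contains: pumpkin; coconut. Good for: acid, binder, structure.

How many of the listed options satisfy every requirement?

3

A: works as a binder, no rice, no refined sugar — OK
B: has rye, so not kosher-for-Passover; has soy, so not soy-free — no
C: not usable as a binder; has soy lecithin, so not soy-free (and 1 more) — reject
D: works as a binder, kosher-for-Passover, no rice — valid
E: has soy lecithin, so not soy-free; has white sugar, so not no-added-sugar — no
F: has rice, so not rice-free — reject
G: all constraints satisfied — valid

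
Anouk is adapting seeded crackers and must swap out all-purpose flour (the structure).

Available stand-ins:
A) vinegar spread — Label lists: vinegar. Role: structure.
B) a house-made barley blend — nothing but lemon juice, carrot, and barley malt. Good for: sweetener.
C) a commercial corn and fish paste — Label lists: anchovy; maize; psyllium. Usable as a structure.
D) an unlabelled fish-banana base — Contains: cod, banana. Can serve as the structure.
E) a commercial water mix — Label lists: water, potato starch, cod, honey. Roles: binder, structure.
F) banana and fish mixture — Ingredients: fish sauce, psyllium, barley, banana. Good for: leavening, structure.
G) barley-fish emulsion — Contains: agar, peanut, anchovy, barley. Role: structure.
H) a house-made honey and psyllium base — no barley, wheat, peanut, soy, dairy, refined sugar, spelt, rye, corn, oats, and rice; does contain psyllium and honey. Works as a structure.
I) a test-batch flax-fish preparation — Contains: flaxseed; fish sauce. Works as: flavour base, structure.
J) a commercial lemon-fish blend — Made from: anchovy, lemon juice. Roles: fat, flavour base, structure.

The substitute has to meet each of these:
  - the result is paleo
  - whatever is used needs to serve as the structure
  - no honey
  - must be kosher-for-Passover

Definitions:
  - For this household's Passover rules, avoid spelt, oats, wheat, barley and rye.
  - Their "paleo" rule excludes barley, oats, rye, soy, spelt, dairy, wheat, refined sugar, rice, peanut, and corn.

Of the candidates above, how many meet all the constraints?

A: kosher-for-Passover, paleo — valid
B: not usable as a structure; has barley malt, so not kosher-for-Passover (and 1 more) — reject
C: has maize, so not paleo — out
D: no honey, paleo — valid
E: has honey, so not honey-free — no
F: has barley, so not kosher-for-Passover; has barley, so not paleo — no
G: has barley, so not kosher-for-Passover; has barley, so not paleo — out
H: has honey, so not honey-free — reject
I: paleo, kosher-for-Passover — valid
J: paleo, no honey — keep

4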